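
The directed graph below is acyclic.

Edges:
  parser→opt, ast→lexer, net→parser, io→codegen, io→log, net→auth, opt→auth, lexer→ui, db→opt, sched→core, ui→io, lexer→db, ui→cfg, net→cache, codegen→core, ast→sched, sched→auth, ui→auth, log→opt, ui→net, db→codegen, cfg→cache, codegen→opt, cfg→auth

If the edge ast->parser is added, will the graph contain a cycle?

No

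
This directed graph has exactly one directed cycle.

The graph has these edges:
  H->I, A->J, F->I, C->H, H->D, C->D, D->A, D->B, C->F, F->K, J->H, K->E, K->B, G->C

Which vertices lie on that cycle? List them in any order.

DFS with gray/black marking from D:
D gray
  B gray
  B black
  A gray
    J gray
      H gray
        H→D: D is gray → back edge
Back edge closes the cycle D → A → J → H → D; its vertices are {A, D, H, J}.

A, D, H, J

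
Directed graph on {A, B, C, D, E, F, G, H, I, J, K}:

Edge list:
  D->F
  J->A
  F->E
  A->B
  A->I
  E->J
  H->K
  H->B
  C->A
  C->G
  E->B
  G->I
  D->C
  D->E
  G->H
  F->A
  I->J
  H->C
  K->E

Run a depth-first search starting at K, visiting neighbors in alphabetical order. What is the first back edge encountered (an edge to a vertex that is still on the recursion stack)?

DFS from K (visiting neighbors in alphabetical order); mark gray on enter, black on exit:
K gray
  E gray
    B gray
    B black
    J gray
      A gray
        A→B: B black — skip
        I gray
          I→J: J is gray → back edge
First back edge: I → J.

I→J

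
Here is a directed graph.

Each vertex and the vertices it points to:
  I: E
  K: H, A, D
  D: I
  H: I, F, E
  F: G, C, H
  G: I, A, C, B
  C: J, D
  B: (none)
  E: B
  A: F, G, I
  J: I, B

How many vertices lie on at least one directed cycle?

4

A vertex is on a directed cycle iff it belongs to a strongly connected component of size ≥ 2 (or has a self-loop).
The vertices on cycles are {A, F, G, H} — 4 in total.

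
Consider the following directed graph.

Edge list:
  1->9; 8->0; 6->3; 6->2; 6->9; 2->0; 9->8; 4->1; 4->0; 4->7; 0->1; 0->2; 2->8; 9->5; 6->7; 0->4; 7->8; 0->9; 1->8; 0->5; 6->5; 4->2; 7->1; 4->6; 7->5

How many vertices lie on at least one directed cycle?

8

A vertex is on a directed cycle iff it belongs to a strongly connected component of size ≥ 2 (or has a self-loop).
The vertices on cycles are {0, 1, 2, 4, 6, 7, 8, 9} — 8 in total.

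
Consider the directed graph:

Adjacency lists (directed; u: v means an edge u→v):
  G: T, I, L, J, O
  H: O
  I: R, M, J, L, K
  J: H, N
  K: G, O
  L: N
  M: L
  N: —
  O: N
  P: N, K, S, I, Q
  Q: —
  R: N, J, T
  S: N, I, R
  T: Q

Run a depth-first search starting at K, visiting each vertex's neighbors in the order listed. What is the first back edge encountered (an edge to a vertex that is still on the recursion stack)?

I->K

DFS from K (visiting each vertex's neighbors in the order listed); mark gray on enter, black on exit:
K gray
  G gray
    T gray
      Q gray
      Q black
    T black
    I gray
      R gray
        N gray
        N black
        J gray
          H gray
            O gray
              O→N: N black — skip
            O black
          H black
          J→N: N black — skip
        J black
        R→T: T black — skip
      R black
      M gray
        L gray
          L→N: N black — skip
        L black
      M black
      I→J: J black — skip
      I→L: L black — skip
      I→K: K is gray → back edge
First back edge: I → K.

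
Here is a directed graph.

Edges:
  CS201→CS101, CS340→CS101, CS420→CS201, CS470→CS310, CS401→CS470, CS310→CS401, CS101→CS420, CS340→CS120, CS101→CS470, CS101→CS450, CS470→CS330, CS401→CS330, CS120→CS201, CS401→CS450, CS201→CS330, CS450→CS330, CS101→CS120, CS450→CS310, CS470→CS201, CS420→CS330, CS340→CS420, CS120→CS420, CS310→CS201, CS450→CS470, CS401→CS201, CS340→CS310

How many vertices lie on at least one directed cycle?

A vertex is on a directed cycle iff it belongs to a strongly connected component of size ≥ 2 (or has a self-loop).
The vertices on cycles are {CS101, CS120, CS201, CS310, CS401, CS420, CS450, CS470} — 8 in total.

8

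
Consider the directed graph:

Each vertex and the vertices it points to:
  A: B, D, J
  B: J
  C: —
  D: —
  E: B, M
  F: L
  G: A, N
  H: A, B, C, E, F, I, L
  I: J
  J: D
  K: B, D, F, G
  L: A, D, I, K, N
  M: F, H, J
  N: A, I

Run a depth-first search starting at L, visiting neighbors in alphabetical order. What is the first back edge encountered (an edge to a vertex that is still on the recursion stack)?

F->L

DFS from L (visiting neighbors in alphabetical order); mark gray on enter, black on exit:
L gray
  A gray
    B gray
      J gray
        D gray
        D black
      J black
    B black
    A→D: D black — skip
    A→J: J black — skip
  A black
  L→D: D black — skip
  I gray
    I→J: J black — skip
  I black
  K gray
    K→B: B black — skip
    K→D: D black — skip
    F gray
      F→L: L is gray → back edge
First back edge: F → L.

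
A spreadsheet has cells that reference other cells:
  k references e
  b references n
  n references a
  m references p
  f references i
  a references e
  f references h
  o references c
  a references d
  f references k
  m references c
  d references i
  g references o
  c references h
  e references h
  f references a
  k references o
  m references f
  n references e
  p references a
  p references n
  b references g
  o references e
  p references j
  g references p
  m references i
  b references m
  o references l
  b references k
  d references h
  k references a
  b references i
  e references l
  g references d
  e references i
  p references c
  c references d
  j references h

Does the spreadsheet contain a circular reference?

DFS with white/gray/black marking, starting from b:
b gray
  i gray
  i black
  n gray
    a gray
      d gray
        h gray
        h black
        d→i: i black — skip
      d black
      e gray
        l gray
        l black
        e→h: h black — skip
        e→i: i black — skip
      e black
    a black
    n→e: e black — skip
  n black
  m gray
    m→i: i black — skip
    p gray
      p→n: n black — skip
      p→a: a black — skip
      j gray
        j→h: h black — skip
      j black
      c gray
        c→d: d black — skip
        c→h: h black — skip
      c black
    p black
    m→c: c black — skip
    f gray
      f→a: a black — skip
      f→i: i black — skip
      k gray
        k→e: e black — skip
        o gray
          o→l: l black — skip
          o→e: e black — skip
          o→c: c black — skip
        o black
        k→a: a black — skip
      k black
      f→h: h black — skip
    f black
  m black
  g gray
    g→d: d black — skip
    g→o: o black — skip
    g→p: p black — skip
  g black
  b→k: k black — skip
b black
Every edge goes to a white or black vertex — no back edge, so the graph is acyclic.

No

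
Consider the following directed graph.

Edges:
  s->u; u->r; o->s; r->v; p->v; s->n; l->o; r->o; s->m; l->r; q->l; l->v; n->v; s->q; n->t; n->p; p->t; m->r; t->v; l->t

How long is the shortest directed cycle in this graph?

For each vertex v, BFS finds the shortest path from v back to v.
The shortest such closed walk is s → m → r → o → s, length 4.

4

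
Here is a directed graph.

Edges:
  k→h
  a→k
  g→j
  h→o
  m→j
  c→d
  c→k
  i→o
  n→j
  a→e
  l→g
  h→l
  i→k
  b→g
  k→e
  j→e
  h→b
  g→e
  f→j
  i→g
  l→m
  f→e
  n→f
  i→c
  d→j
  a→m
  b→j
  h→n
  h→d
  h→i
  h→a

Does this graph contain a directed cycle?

DFS with white/gray/black marking, starting from d:
d gray
  j gray
    e gray
    e black
  j black
d black
a gray
  a→e: e black — skip
  m gray
    m→j: j black — skip
  m black
  k gray
    k→e: e black — skip
    h gray
      n gray
        n→j: j black — skip
        f gray
          f→j: j black — skip
          f→e: e black — skip
        f black
      n black
      l gray
        l→m: m black — skip
        g gray
          g→j: j black — skip
          g→e: e black — skip
        g black
      l black
      o gray
      o black
      h→d: d black — skip
      h→a: a is gray → back edge
Back edge found, so a cycle exists: a → k → h → a.

Yes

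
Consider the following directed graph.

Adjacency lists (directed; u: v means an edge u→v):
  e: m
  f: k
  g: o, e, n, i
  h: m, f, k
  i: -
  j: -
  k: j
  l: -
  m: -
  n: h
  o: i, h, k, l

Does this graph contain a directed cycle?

No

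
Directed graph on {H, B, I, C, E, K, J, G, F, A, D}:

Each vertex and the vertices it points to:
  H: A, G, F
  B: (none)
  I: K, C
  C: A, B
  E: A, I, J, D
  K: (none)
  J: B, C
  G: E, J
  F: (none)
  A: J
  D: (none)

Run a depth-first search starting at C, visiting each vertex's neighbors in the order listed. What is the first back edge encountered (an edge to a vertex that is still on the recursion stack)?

J→C

DFS from C (visiting each vertex's neighbors in the order listed); mark gray on enter, black on exit:
C gray
  A gray
    J gray
      B gray
      B black
      J→C: C is gray → back edge
First back edge: J → C.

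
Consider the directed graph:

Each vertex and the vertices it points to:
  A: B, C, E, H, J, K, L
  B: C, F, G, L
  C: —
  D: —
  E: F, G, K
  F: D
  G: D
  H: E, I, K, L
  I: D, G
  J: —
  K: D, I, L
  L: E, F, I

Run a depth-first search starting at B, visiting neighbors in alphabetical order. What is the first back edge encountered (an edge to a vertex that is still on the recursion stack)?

K→L

DFS from B (visiting neighbors in alphabetical order); mark gray on enter, black on exit:
B gray
  C gray
  C black
  F gray
    D gray
    D black
  F black
  G gray
    G→D: D black — skip
  G black
  L gray
    E gray
      E→F: F black — skip
      E→G: G black — skip
      K gray
        K→D: D black — skip
        I gray
          I→D: D black — skip
          I→G: G black — skip
        I black
        K→L: L is gray → back edge
First back edge: K → L.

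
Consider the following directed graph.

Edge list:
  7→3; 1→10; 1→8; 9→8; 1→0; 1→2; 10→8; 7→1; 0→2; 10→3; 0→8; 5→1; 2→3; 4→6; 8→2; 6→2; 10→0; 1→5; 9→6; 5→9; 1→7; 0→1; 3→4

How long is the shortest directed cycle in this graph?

For each vertex v, BFS finds the shortest path from v back to v.
The shortest such closed walk is 1 → 0 → 1, length 2.

2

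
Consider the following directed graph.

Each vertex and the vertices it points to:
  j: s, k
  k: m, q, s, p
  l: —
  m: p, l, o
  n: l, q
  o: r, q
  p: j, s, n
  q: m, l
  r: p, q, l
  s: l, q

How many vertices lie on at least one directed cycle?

9

A vertex is on a directed cycle iff it belongs to a strongly connected component of size ≥ 2 (or has a self-loop).
The vertices on cycles are {j, k, m, n, o, p, q, r, s} — 9 in total.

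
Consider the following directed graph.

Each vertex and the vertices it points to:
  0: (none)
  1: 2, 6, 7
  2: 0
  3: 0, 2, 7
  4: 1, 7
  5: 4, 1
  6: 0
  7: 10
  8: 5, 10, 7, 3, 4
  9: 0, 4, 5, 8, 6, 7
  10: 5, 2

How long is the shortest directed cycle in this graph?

For each vertex v, BFS finds the shortest path from v back to v.
The shortest such closed walk is 4 → 7 → 10 → 5 → 4, length 4.

4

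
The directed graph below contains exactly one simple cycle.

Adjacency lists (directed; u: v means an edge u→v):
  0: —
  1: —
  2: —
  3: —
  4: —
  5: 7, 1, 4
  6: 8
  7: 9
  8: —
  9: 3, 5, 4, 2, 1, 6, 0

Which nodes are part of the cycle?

DFS with gray/black marking from 9:
9 gray
  3 gray
  3 black
  5 gray
    7 gray
      7→9: 9 is gray → back edge
Back edge closes the cycle 9 → 5 → 7 → 9; its vertices are {5, 7, 9}.

5, 7, 9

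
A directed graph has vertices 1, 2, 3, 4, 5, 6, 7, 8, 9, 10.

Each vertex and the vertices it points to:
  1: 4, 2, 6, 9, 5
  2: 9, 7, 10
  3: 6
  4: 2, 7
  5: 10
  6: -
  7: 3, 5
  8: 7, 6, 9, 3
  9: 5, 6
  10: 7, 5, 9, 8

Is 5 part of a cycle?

Yes

5 is on a cycle iff 5 can reach itself via ≥1 edge.
5 → 10 → 5 — yes.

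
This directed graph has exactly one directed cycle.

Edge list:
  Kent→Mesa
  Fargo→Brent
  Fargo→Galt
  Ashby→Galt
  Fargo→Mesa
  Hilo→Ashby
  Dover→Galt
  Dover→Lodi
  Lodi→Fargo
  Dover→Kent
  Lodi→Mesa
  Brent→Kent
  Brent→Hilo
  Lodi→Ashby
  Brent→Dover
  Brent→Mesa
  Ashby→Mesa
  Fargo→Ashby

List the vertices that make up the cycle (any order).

DFS with gray/black marking from Brent:
Brent gray
  Kent gray
    Mesa gray
    Mesa black
  Kent black
  Hilo gray
    Ashby gray
      Galt gray
      Galt black
      Ashby→Mesa: Mesa black — skip
    Ashby black
  Hilo black
  Brent→Mesa: Mesa black — skip
  Dover gray
    Dover→Kent: Kent black — skip
    Dover→Galt: Galt black — skip
    Lodi gray
      Fargo gray
        Fargo→Brent: Brent is gray → back edge
Back edge closes the cycle Brent → Dover → Lodi → Fargo → Brent; its vertices are {Lodi, Brent, Dover, Fargo}.

Lodi, Brent, Dover, Fargo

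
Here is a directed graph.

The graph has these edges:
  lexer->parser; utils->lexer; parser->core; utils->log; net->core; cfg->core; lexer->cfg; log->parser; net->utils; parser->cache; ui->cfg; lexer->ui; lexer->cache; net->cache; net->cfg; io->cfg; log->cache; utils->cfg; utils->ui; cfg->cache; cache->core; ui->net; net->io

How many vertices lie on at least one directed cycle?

A vertex is on a directed cycle iff it belongs to a strongly connected component of size ≥ 2 (or has a self-loop).
The vertices on cycles are {ui, net, lexer, utils} — 4 in total.

4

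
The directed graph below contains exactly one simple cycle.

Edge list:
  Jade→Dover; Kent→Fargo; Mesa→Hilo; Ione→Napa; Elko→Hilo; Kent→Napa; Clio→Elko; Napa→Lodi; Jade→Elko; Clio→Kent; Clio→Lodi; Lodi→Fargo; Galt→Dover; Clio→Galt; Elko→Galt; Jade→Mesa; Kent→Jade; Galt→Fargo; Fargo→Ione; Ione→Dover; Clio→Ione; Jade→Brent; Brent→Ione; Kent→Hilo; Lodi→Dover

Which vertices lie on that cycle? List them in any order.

Ione, Lodi, Napa, Fargo

DFS with gray/black marking from Lodi:
Lodi gray
  Fargo gray
    Ione gray
      Dover gray
      Dover black
      Napa gray
        Napa→Lodi: Lodi is gray → back edge
Back edge closes the cycle Lodi → Fargo → Ione → Napa → Lodi; its vertices are {Ione, Lodi, Napa, Fargo}.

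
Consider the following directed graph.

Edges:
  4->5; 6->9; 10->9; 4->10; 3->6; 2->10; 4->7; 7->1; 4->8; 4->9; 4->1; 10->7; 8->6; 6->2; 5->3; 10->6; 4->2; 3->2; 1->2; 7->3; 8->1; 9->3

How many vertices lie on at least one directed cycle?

7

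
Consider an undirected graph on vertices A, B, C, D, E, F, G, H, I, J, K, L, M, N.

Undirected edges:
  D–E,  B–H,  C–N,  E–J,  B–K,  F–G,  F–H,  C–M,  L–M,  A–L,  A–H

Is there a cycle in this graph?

DFS, tracking each vertex's parent; an edge to a visited non-parent vertex closes a cycle.
Start from N:
visit N (parent –)
  visit C (parent N)
    visit M (parent C)
      M–C: parent, skip
      visit L (parent M)
        visit A (parent L)
          visit H (parent A)
            visit F (parent H)
              F–H: parent, skip
              visit G (parent F)
                G–F: parent, skip
            H–A: parent, skip
            visit B (parent H)
              visit K (parent B)
                K–B: parent, skip
              B–H: parent, skip
          A–L: parent, skip
        L–M: parent, skip
    C–N: parent, skip
visit D (parent –)
  visit E (parent D)
    visit J (parent E)
      J–E: parent, skip
    E–D: parent, skip
visit I (parent –)
No non-parent visited neighbor found — the graph is a forest.

No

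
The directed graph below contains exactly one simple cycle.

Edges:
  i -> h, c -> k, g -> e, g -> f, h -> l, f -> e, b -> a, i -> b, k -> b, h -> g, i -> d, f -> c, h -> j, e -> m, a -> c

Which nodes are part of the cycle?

DFS with gray/black marking from b:
b gray
  a gray
    c gray
      k gray
        k→b: b is gray → back edge
Back edge closes the cycle b → a → c → k → b; its vertices are {a, b, c, k}.

a, b, c, k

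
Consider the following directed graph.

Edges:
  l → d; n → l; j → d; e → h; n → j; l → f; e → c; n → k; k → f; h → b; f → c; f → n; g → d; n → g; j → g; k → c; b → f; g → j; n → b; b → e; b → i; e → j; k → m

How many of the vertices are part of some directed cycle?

9

A vertex is on a directed cycle iff it belongs to a strongly connected component of size ≥ 2 (or has a self-loop).
The vertices on cycles are {b, e, f, g, h, j, k, l, n} — 9 in total.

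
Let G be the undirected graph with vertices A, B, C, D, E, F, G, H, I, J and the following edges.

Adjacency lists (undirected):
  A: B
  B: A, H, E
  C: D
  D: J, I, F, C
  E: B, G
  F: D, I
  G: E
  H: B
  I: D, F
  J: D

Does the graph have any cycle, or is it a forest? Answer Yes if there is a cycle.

Yes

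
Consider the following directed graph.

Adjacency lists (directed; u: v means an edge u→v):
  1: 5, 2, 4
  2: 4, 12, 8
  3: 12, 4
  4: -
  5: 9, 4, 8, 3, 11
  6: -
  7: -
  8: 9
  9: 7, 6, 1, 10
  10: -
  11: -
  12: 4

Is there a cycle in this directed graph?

DFS with white/gray/black marking, starting from 1:
1 gray
  5 gray
    9 gray
      7 gray
      7 black
      6 gray
      6 black
      9→1: 1 is gray → back edge
Back edge found, so a cycle exists: 1 → 5 → 9 → 1.

Yes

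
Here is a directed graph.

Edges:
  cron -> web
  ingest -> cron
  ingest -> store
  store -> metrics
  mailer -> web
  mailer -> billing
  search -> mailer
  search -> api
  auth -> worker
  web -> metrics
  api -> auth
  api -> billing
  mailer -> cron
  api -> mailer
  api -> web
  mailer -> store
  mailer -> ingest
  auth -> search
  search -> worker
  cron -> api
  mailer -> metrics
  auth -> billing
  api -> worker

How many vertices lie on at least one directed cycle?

A vertex is on a directed cycle iff it belongs to a strongly connected component of size ≥ 2 (or has a self-loop).
The vertices on cycles are {api, auth, cron, ingest, mailer, search} — 6 in total.

6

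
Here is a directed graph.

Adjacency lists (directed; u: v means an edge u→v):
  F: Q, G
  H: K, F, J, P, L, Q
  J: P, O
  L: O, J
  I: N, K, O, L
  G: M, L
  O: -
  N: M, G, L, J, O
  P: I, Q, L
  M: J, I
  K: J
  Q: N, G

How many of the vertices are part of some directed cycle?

A vertex is on a directed cycle iff it belongs to a strongly connected component of size ≥ 2 (or has a self-loop).
The vertices on cycles are {G, I, J, K, L, M, N, P, Q} — 9 in total.

9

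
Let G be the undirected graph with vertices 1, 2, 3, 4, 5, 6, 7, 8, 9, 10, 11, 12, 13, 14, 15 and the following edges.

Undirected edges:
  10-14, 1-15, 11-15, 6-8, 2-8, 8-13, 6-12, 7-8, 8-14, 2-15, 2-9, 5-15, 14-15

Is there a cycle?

Yes

DFS, tracking each vertex's parent; an edge to a visited non-parent vertex closes a cycle.
Start from 6:
visit 6 (parent –)
  visit 12 (parent 6)
    12–6: parent, skip
  visit 8 (parent 6)
    visit 13 (parent 8)
      13–8: parent, skip
    visit 2 (parent 8)
      visit 15 (parent 2)
        visit 1 (parent 15)
          1–15: parent, skip
        visit 14 (parent 15)
          visit 10 (parent 14)
            10–14: parent, skip
          14–8: 8 visited and ≠ parent → cycle
Cycle: 8 – 2 – 15 – 14 – 8.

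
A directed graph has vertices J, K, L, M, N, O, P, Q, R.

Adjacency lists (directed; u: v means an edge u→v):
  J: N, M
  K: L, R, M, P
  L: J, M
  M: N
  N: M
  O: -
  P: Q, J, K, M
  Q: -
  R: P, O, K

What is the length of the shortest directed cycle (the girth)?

For each vertex v, BFS finds the shortest path from v back to v.
The shortest such closed walk is R → K → R, length 2.

2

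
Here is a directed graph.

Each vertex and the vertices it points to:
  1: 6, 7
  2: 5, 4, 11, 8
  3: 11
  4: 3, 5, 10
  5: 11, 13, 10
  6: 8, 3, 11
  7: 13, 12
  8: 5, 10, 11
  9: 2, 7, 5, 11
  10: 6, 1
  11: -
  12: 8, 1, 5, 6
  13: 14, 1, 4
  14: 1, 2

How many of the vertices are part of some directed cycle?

A vertex is on a directed cycle iff it belongs to a strongly connected component of size ≥ 2 (or has a self-loop).
The vertices on cycles are {1, 2, 4, 5, 6, 7, 8, 10, 12, 13, 14} — 11 in total.

11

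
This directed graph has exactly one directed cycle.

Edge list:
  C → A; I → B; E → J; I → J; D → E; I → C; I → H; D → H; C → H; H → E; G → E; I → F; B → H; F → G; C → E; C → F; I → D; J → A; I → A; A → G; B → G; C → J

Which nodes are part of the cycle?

DFS with gray/black marking from J:
J gray
  A gray
    G gray
      E gray
        E→J: J is gray → back edge
Back edge closes the cycle J → A → G → E → J; its vertices are {A, E, G, J}.

A, E, G, J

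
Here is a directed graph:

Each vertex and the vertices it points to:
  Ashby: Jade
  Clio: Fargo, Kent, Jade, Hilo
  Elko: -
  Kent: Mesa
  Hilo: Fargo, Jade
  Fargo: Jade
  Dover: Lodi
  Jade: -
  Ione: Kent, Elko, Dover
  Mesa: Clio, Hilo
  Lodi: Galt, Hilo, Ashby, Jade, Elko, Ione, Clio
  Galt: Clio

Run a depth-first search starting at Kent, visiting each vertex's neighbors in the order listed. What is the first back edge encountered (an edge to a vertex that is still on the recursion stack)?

Clio→Kent

DFS from Kent (visiting each vertex's neighbors in the order listed); mark gray on enter, black on exit:
Kent gray
  Mesa gray
    Clio gray
      Fargo gray
        Jade gray
        Jade black
      Fargo black
      Clio→Kent: Kent is gray → back edge
First back edge: Clio → Kent.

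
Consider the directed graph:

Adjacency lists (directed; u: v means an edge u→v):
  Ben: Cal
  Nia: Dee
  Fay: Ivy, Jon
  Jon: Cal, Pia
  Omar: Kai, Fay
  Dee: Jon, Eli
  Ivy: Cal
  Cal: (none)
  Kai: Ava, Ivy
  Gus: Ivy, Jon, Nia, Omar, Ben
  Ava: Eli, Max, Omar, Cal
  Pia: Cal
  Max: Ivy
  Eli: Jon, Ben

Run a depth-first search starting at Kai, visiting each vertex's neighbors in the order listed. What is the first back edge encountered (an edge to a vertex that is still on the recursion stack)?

Omar→Kai

DFS from Kai (visiting each vertex's neighbors in the order listed); mark gray on enter, black on exit:
Kai gray
  Ava gray
    Eli gray
      Jon gray
        Cal gray
        Cal black
        Pia gray
          Pia→Cal: Cal black — skip
        Pia black
      Jon black
      Ben gray
        Ben→Cal: Cal black — skip
      Ben black
    Eli black
    Max gray
      Ivy gray
        Ivy→Cal: Cal black — skip
      Ivy black
    Max black
    Omar gray
      Omar→Kai: Kai is gray → back edge
First back edge: Omar → Kai.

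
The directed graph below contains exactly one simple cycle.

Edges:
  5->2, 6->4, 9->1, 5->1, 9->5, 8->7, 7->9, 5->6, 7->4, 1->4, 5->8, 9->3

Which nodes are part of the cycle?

5, 7, 8, 9

DFS with gray/black marking from 9:
9 gray
  3 gray
  3 black
  5 gray
    1 gray
      4 gray
      4 black
    1 black
    6 gray
      6→4: 4 black — skip
    6 black
    2 gray
    2 black
    8 gray
      7 gray
        7→4: 4 black — skip
        7→9: 9 is gray → back edge
Back edge closes the cycle 9 → 5 → 8 → 7 → 9; its vertices are {5, 7, 8, 9}.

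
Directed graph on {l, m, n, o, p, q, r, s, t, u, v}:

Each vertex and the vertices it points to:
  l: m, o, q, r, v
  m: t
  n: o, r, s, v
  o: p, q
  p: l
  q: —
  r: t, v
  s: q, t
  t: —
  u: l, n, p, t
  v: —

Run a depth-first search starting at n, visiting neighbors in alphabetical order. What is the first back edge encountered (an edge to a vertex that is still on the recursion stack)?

l->o

DFS from n (visiting neighbors in alphabetical order); mark gray on enter, black on exit:
n gray
  o gray
    p gray
      l gray
        m gray
          t gray
          t black
        m black
        l→o: o is gray → back edge
First back edge: l → o.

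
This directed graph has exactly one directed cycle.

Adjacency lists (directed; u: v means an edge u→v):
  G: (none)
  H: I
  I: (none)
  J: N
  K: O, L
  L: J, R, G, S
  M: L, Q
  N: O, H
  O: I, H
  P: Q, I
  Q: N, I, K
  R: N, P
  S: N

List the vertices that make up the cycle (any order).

DFS with gray/black marking from Q:
Q gray
  N gray
    O gray
      I gray
      I black
      H gray
        H→I: I black — skip
      H black
    O black
    N→H: H black — skip
  N black
  Q→I: I black — skip
  K gray
    K→O: O black — skip
    L gray
      J gray
        J→N: N black — skip
      J black
      R gray
        R→N: N black — skip
        P gray
          P→Q: Q is gray → back edge
Back edge closes the cycle Q → K → L → R → P → Q; its vertices are {K, L, P, Q, R}.

K, L, P, Q, R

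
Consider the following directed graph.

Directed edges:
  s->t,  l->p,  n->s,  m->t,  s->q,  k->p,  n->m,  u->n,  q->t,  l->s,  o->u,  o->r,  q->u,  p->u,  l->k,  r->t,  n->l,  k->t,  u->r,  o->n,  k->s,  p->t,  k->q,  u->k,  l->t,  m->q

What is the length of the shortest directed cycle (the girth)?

For each vertex v, BFS finds the shortest path from v back to v.
The shortest such closed walk is u → k → p → u, length 3.

3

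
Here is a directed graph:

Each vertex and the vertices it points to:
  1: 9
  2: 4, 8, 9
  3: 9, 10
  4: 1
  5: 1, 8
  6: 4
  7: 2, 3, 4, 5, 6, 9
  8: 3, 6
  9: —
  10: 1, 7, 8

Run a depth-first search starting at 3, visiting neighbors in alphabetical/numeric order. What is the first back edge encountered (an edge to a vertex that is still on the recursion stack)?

8→3

DFS from 3 (visiting neighbors in alphabetical/numeric order); mark gray on enter, black on exit:
3 gray
  9 gray
  9 black
  10 gray
    1 gray
      1→9: 9 black — skip
    1 black
    7 gray
      2 gray
        4 gray
          4→1: 1 black — skip
        4 black
        8 gray
          8→3: 3 is gray → back edge
First back edge: 8 → 3.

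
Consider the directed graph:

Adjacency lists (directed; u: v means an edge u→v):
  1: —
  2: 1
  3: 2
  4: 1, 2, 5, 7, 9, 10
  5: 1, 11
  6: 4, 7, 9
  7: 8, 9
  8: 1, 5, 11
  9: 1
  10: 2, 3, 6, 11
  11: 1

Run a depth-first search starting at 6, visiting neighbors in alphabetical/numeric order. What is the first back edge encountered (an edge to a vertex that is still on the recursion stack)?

10→6

DFS from 6 (visiting neighbors in alphabetical/numeric order); mark gray on enter, black on exit:
6 gray
  4 gray
    1 gray
    1 black
    2 gray
      2→1: 1 black — skip
    2 black
    5 gray
      5→1: 1 black — skip
      11 gray
        11→1: 1 black — skip
      11 black
    5 black
    7 gray
      8 gray
        8→1: 1 black — skip
        8→5: 5 black — skip
        8→11: 11 black — skip
      8 black
      9 gray
        9→1: 1 black — skip
      9 black
    7 black
    4→9: 9 black — skip
    10 gray
      10→2: 2 black — skip
      3 gray
        3→2: 2 black — skip
      3 black
      10→6: 6 is gray → back edge
First back edge: 10 → 6.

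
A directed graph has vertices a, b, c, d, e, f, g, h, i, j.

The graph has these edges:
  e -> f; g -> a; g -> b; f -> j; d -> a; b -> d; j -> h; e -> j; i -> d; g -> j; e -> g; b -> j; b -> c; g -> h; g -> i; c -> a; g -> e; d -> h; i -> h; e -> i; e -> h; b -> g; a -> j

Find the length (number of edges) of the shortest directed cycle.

2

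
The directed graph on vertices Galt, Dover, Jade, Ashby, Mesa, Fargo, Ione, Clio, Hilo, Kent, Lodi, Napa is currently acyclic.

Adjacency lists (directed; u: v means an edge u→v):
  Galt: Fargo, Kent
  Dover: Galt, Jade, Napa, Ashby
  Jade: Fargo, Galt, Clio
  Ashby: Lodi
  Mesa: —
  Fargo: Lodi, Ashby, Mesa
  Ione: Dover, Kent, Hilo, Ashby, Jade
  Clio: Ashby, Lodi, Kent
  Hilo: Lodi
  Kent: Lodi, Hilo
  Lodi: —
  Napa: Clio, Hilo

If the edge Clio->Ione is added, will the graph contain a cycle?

Yes

Adding Clio→Ione creates a cycle iff Ione can already reach Clio.
Path from Ione: Ione → Jade → Clio.
So Ione → … → Clio → Ione is a cycle.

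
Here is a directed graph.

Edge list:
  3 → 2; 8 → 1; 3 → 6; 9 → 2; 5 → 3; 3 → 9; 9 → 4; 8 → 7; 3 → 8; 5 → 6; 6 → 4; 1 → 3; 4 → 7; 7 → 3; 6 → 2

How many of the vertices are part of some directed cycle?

7

A vertex is on a directed cycle iff it belongs to a strongly connected component of size ≥ 2 (or has a self-loop).
The vertices on cycles are {1, 3, 4, 6, 7, 8, 9} — 7 in total.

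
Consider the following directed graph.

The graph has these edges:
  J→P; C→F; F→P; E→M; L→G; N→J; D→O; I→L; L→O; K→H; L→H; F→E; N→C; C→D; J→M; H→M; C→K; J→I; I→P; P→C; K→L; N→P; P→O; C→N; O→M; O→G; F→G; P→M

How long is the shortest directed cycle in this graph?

For each vertex v, BFS finds the shortest path from v back to v.
The shortest such closed walk is C → N → C, length 2.

2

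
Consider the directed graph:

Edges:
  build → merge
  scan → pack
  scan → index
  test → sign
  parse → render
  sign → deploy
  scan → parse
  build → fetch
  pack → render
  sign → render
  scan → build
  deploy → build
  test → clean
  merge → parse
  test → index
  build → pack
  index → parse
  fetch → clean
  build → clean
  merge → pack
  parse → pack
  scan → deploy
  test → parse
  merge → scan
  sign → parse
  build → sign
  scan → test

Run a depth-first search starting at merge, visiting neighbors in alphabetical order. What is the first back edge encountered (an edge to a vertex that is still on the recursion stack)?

DFS from merge (visiting neighbors in alphabetical order); mark gray on enter, black on exit:
merge gray
  pack gray
    render gray
    render black
  pack black
  parse gray
    parse→pack: pack black — skip
    parse→render: render black — skip
  parse black
  scan gray
    build gray
      clean gray
      clean black
      fetch gray
        fetch→clean: clean black — skip
      fetch black
      build→merge: merge is gray → back edge
First back edge: build → merge.

build->merge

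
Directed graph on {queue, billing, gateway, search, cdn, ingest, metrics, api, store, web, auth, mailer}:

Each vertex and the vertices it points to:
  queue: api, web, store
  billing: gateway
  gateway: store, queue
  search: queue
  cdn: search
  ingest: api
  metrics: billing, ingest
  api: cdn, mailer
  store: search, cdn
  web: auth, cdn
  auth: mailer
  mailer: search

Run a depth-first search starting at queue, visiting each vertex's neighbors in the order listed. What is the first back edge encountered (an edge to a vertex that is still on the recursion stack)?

DFS from queue (visiting each vertex's neighbors in the order listed); mark gray on enter, black on exit:
queue gray
  api gray
    cdn gray
      search gray
        search→queue: queue is gray → back edge
First back edge: search → queue.

search→queue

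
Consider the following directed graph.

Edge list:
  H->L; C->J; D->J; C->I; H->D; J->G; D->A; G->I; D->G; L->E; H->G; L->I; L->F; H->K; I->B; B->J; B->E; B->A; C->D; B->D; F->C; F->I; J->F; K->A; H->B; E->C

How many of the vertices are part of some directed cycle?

A vertex is on a directed cycle iff it belongs to a strongly connected component of size ≥ 2 (or has a self-loop).
The vertices on cycles are {B, C, D, E, F, G, I, J} — 8 in total.

8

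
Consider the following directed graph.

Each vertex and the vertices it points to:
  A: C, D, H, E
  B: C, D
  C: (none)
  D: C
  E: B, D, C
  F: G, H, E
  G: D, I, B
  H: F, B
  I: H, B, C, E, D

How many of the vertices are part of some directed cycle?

4

A vertex is on a directed cycle iff it belongs to a strongly connected component of size ≥ 2 (or has a self-loop).
The vertices on cycles are {F, G, H, I} — 4 in total.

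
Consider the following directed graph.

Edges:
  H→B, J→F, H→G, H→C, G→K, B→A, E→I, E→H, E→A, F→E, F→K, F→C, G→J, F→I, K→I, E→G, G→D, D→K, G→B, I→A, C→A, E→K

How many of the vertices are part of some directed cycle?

5

A vertex is on a directed cycle iff it belongs to a strongly connected component of size ≥ 2 (or has a self-loop).
The vertices on cycles are {E, F, G, H, J} — 5 in total.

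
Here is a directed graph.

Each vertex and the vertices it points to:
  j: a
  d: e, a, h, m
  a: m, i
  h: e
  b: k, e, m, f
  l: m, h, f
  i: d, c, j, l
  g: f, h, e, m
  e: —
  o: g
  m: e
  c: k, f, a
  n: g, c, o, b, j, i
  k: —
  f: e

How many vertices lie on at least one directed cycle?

A vertex is on a directed cycle iff it belongs to a strongly connected component of size ≥ 2 (or has a self-loop).
The vertices on cycles are {a, c, d, i, j} — 5 in total.

5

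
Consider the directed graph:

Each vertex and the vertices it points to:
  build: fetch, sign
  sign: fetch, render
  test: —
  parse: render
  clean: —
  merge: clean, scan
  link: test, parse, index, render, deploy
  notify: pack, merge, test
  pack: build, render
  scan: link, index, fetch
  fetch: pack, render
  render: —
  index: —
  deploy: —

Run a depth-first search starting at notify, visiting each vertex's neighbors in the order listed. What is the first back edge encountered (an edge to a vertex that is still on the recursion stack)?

DFS from notify (visiting each vertex's neighbors in the order listed); mark gray on enter, black on exit:
notify gray
  pack gray
    build gray
      fetch gray
        fetch→pack: pack is gray → back edge
First back edge: fetch → pack.

fetch→pack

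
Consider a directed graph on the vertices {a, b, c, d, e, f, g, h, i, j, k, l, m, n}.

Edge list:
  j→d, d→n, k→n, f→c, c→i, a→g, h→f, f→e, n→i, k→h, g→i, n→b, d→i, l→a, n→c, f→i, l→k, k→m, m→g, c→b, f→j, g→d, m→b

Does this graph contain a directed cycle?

No

DFS with white/gray/black marking, starting from h:
h gray
  f gray
    i gray
    i black
    e gray
    e black
    j gray
      d gray
        n gray
          c gray
            c→i: i black — skip
            b gray
            b black
          c black
          n→i: i black — skip
          n→b: b black — skip
        n black
        d→i: i black — skip
      d black
    j black
    f→c: c black — skip
  f black
h black
a gray
  g gray
    g→i: i black — skip
    g→d: d black — skip
  g black
a black
k gray
  k→n: n black — skip
  k→h: h black — skip
  m gray
    m→g: g black — skip
    m→b: b black — skip
  m black
k black
l gray
  l→k: k black — skip
  l→a: a black — skip
l black
Every edge goes to a white or black vertex — no back edge, so the graph is acyclic.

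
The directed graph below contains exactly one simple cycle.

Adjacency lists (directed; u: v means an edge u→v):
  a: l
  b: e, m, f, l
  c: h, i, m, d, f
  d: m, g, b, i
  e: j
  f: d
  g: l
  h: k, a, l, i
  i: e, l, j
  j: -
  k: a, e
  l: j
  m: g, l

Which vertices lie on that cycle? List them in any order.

b, d, f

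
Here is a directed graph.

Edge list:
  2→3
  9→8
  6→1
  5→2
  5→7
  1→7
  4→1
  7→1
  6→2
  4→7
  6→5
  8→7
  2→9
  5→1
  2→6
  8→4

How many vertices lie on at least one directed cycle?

A vertex is on a directed cycle iff it belongs to a strongly connected component of size ≥ 2 (or has a self-loop).
The vertices on cycles are {1, 2, 5, 6, 7} — 5 in total.

5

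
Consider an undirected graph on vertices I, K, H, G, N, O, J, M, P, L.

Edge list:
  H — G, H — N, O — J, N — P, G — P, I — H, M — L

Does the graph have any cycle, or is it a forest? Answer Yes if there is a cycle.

Yes

DFS, tracking each vertex's parent; an edge to a visited non-parent vertex closes a cycle.
Start from J:
visit J (parent –)
  visit O (parent J)
    O–J: parent, skip
visit I (parent –)
  visit H (parent I)
    visit N (parent H)
      visit P (parent N)
        P–N: parent, skip
        visit G (parent P)
          G–P: parent, skip
          G–H: H visited and ≠ parent → cycle
Cycle: H – N – P – G – H.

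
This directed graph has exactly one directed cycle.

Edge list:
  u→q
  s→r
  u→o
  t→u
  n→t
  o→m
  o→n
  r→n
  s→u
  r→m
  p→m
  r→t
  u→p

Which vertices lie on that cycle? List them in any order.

DFS with gray/black marking from u:
u gray
  o gray
    m gray
    m black
    n gray
      t gray
        t→u: u is gray → back edge
Back edge closes the cycle u → o → n → t → u; its vertices are {n, o, t, u}.

n, o, t, u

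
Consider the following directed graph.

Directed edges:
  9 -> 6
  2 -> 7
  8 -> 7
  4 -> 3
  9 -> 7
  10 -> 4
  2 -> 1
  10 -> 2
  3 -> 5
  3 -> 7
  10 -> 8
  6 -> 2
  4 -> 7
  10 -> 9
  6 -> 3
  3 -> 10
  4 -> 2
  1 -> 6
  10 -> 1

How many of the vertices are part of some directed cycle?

7

A vertex is on a directed cycle iff it belongs to a strongly connected component of size ≥ 2 (or has a self-loop).
The vertices on cycles are {1, 2, 3, 4, 6, 9, 10} — 7 in total.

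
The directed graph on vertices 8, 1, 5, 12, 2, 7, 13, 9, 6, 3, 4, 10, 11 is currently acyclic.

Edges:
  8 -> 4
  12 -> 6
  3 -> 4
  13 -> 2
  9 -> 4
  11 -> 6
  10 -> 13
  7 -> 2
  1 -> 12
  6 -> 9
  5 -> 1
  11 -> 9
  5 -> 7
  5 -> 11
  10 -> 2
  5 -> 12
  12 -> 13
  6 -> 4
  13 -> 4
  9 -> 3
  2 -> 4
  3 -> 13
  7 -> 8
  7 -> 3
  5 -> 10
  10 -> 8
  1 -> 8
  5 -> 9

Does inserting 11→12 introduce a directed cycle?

Adding 11→12 creates a cycle iff 12 can already reach 11.
Explore from 12: no path reaches 11. The graph stays acyclic.

No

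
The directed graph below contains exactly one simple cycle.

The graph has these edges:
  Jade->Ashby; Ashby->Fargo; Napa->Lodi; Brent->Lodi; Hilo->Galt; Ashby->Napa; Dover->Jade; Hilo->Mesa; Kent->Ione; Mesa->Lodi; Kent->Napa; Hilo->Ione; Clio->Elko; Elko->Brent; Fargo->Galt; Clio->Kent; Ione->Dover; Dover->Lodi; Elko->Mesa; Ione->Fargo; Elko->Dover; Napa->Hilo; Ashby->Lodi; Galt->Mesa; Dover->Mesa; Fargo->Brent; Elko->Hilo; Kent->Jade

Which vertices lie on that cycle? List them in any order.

Hilo, Ione, Jade, Napa, Ashby, Dover

DFS with gray/black marking from Jade:
Jade gray
  Ashby gray
    Fargo gray
      Brent gray
        Lodi gray
        Lodi black
      Brent black
      Galt gray
        Mesa gray
          Mesa→Lodi: Lodi black — skip
        Mesa black
      Galt black
    Fargo black
    Napa gray
      Napa→Lodi: Lodi black — skip
      Hilo gray
        Ione gray
          Ione→Fargo: Fargo black — skip
          Dover gray
            Dover→Mesa: Mesa black — skip
            Dover→Jade: Jade is gray → back edge
Back edge closes the cycle Jade → Ashby → Napa → Hilo → Ione → Dover → Jade; its vertices are {Hilo, Ione, Jade, Napa, Ashby, Dover}.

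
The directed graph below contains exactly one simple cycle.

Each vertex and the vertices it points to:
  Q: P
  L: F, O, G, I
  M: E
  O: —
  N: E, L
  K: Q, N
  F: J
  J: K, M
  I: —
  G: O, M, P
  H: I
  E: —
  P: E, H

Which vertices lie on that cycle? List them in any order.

DFS with gray/black marking from L:
L gray
  F gray
    J gray
      K gray
        Q gray
          P gray
            E gray
            E black
            H gray
              I gray
              I black
            H black
          P black
        Q black
        N gray
          N→E: E black — skip
          N→L: L is gray → back edge
Back edge closes the cycle L → F → J → K → N → L; its vertices are {F, J, K, L, N}.

F, J, K, L, N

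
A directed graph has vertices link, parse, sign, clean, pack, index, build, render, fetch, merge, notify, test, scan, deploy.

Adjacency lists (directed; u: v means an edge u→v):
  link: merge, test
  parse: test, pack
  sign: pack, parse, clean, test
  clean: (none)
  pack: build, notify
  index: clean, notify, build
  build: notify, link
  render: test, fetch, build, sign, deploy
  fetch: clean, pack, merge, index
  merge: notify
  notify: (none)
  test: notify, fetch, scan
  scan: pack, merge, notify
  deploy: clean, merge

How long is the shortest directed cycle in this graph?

5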